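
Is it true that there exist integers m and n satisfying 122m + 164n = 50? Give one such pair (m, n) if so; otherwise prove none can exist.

Every value of 122m + 164n is a multiple of gcd(122, 164) = 2; since 2 ∣ 50, solutions exist.
Dividing through by 2 reduces the equation to 61m + 82n = 25.
Run the Euclidean algorithm on 82 and 61: 82 = 1·61 + 21, 61 = 2·21 + 19, 21 = 1·19 + 2, 19 = 9·2 + 1, 2 = 2·1 + 0.
Working back up the chain: 1 = 19 − 9·2 = 19 − 9·(21 − 1·19) = −9·21 + 10·19 = −9·21 + 10·(61 − 2·21) = 10·61 − 29·21 = 10·61 − 29·(82 − 1·61) = −29·82 + 39·61. So 61·39 + 82·(-29) = 1.
Scaling by 25 gives the particular solution (m, n) = (975, -725).
Shifting by a multiple of (82, −61) keeps it a solution: m = 975 − 11·82 = 73, n = -725 + 11·61 = -54.
Check: 122·73 + 164·(-54) = 8906 − 8856 = 50. ✓

m = 73, n = -54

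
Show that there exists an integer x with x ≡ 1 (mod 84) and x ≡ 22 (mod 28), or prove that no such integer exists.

gcd(84, 28) = 28. If x ≡ 1 (mod 84) and x ≡ 22 (mod 28), then x ≡ 1 (mod 28) and x ≡ 22 (mod 28).
But 1 mod 28 = 1 while 22 mod 28 = 22, a contradiction.
Therefore no such x exists.

There is no such integer.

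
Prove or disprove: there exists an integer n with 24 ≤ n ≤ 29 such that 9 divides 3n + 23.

At n = 24, 3·24 + 23 = 95 ≡ 5 (mod 9), and each step in n adds 3, giving residues 5, 8, 2, 5, 8, 2 for n = 24, 25, …, 29.
Since 0 is absent from this list, 9 ∤ 3n + 23 for every n with 24 ≤ n ≤ 29.

No, no such integer n in that range exists.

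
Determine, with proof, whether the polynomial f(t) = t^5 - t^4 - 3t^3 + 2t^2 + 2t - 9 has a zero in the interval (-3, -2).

f has no root in that interval.

The endpoint values f(-3) = -240 and f(-2) = -29 are both negative. Claim: f(t) < 0 for every t in (-3, -2).
Shift to the endpoint -2: with t = -2 − u (0 < u < 1), one computes f(-2 − u) = -u^5 - 11u^4 - 45u^3 - 84u^2 - 70u - 29.
The nonzero coefficients here are all negative, so for u > 0 every term is negative (or zero), and the constant term -29 is strictly negative.
Therefore f(t) < 0 throughout (-3, -2), and f has no zero there.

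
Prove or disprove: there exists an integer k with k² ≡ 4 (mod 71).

k = 2

Take k = 2. Then 2² = 4, and since 0 ≤ 4 < 71 this is already reduced: 2² ≡ 4 (mod 71).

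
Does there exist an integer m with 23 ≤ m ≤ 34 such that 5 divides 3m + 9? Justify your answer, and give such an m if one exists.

m = 27

Try m = 27: 3·27 + 9 = 90 = 18·5, which is divisible by 5.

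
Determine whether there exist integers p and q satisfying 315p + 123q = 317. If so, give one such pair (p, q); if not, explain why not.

No, no such integers exist.

Both 315 and 123 are divisible by gcd(315, 123) = 3, hence so is any combination 315p + 123q.
But 317 is not a multiple of 3 (it leaves remainder 2).
So the equation is unsolvable over ℤ.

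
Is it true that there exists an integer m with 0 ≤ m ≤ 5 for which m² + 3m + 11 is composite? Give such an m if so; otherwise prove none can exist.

At m = 5: 5² + 3·5 + 11 = 51 = 3·17, which is composite.

m = 5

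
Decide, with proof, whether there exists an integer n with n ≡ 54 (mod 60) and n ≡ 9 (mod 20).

Both moduli are multiples of 20 = gcd(60, 20), so any solution would satisfy n ≡ 54 and n ≡ 9 modulo 20 simultaneously.
These are incompatible: 54 − 9 = 45 is not divisible by 20.
Hence the system has no solution.

No such integer exists.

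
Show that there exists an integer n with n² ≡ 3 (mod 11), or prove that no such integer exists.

n = 5 works: 5² = 25, and 25 − 3 = 22 = 2·11.

n = 5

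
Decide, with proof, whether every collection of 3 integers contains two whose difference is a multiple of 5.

Take the 3 consecutive integers 11, 12, 13: their residues mod 5 are all distinct because 3 ≤ 5.
Any two of them differ by at most 2 < 5 and by at least 1, so no difference is a multiple of 5.

No; for instance {11, 12, 13} is a counterexample.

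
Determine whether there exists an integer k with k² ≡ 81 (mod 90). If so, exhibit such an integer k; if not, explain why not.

k = 9

Take k = 9. Then 9² = 81, and since 0 ≤ 81 < 90 this is already reduced: 9² ≡ 81 (mod 90).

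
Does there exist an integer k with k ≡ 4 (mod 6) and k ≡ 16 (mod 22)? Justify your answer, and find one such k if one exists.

k = 16

The moduli are not coprime: gcd(6, 22) = 2. Compatibility requires 2 ∣ (16 − 4) = 12, which holds, so solutions exist.
List candidates k ≡ 4 (mod 6): 4, 10, 16. Modulo 22 these are 4, 10, 16; 16 gives 16 as required.
Indeed 16 ≡ 4 (mod 6) and 16 ≡ 16 (mod 22).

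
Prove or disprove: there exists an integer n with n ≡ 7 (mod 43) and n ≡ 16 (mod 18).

Since 43 and 18 share no common factor, CRT says the pair of congruences has a solution (unique mod 774).
Write n = 7 + 43t and require 7 + 43t ≡ 16 (mod 18), i.e. 43t ≡ 9 (mod 18).
43 ≡ 7 (mod 18), so this reads 7t ≡ 9 (mod 18). Since 7·13 = 91 = 5·18 + 1, the inverse of 7 mod 18 is 13.
Therefore t ≡ 13·9 = 117 ≡ 9 (mod 18).
With t = 9: n = 7 + 43·9 = 394.
Indeed 394 ≡ 7 (mod 43) and 394 ≡ 16 (mod 18).

n = 394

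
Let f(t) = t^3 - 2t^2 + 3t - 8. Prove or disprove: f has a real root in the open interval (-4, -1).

f has no root in that interval.

f(-4) = -116 and f(-1) = -14, both negative.
f'(t) = 3t^2 - 4t + 3 has discriminant (-4)² − 4·3·3 = -20 < 0, so f' has no real roots and is positive for every real t.
So f is strictly increasing; between -4 and -1 its values lie between f(-4) = -116 and f(-1) = -14, all negative. Therefore f has no root in (-4, -1).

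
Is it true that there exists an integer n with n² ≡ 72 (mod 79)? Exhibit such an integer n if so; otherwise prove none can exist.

n = 25 works: 25² = 625, and 625 − 72 = 553 = 7·79.

n = 25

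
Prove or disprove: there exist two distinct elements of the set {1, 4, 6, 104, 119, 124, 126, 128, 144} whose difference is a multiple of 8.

4 mod 8 = 4 and 124 mod 8 = 4, so 124 − 4 = 120 = 15·8.

Yes: 4 and 124.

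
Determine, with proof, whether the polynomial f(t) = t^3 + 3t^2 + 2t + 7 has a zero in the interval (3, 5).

f(3) = 67 and f(5) = 217, both positive, so a sign-change argument is unavailable; we show f keeps this sign on the whole interval.
Substitute t = 3 + u, where 0 < u < 2 on the interval. Expanding, f(3 + u) = u^3 + 12u^2 + 47u + 67.
The nonzero coefficients here are all positive, so for u > 0 every term is positive (or zero), and the constant term 67 is strictly positive.
So f is strictly positive on (3, 5); no root exists in the interval.

No.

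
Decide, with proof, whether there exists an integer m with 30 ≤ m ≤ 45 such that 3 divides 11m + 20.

m = 32

At m = 32 we get 11·32 + 20 = 372, and 372 = 3·124.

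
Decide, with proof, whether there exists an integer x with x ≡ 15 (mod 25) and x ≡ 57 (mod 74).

gcd(25, 74) = 1, so the Chinese Remainder Theorem guarantees exactly one residue class mod 1850 satisfying both.
Write x = 15 + 25t and require 15 + 25t ≡ 57 (mod 74), i.e. 25t ≡ 42 (mod 74).
Invert 25 mod 74 by the Euclidean algorithm: 74 = 2·25 + 24, 25 = 1·24 + 1, 24 = 24·1 + 0; back-substituting, 1 = 25 − 1·24 = 25 − (74 − 2·25) = −74 + 3·25. Hence 25·3 ≡ 1, so 25⁻¹ ≡ 3 (mod 74).
Multiplying by 3: t ≡ 3·42 = 126 ≡ 52 (mod 74).
With t = 52: x = 15 + 25·52 = 1315.
Verify: 1315 = 52·25 + 15 and 1315 = 17·74 + 57. ✓

x = 1315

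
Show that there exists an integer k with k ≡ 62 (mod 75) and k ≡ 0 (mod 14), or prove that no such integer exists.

k = 812

The moduli 75 and 14 are coprime, so by the Chinese Remainder Theorem a unique solution modulo 1050 exists.
Any solution of the first congruence is k = 62 + 75t; substituting into the second, 75t ≡ 0 − 62 ≡ 8 (mod 14).
75 ≡ 5 (mod 14), so this reads 5t ≡ 8 (mod 14). To invert 5 modulo 14: 14 = 2·5 + 4, 5 = 1·4 + 1, 4 = 4·1 + 0, and unwinding, 1 = 5 − 1·4 = 5 − (14 − 2·5) = −14 + 3·5. Thus 5⁻¹ ≡ 3 (mod 14).
Multiplying by 3: t ≡ 3·8 = 24 ≡ 10 (mod 14).
Taking t = 10 gives k = 62 + 75·10 = 812.
Check: 812 mod 75 = 62, 812 mod 14 = 0. ✓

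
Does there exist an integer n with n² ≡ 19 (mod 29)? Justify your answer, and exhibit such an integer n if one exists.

No, no such integer exists.

Apply Euler's criterion with the prime 29: 19 is a quadratic residue iff 19^14 ≡ 1 (mod 29), and a non-residue iff it is ≡ −1.
Repeated squaring mod 29: 19^2 = 361 ≡ 13; 19^4 ≡ 13² = 169 ≡ 24; 19^8 ≡ 24² = 576 ≡ 25.
Since 14 = 8 + 4 + 2, 19^14 ≡ 25 · 24 · 13; multiplying out mod 29: 25·24 = 600 ≡ 20, then 20·13 = 260 ≡ 28. Thus 19^14 ≡ 28 ≡ −1 (mod 29).
The value −1 means 19 is a non-residue modulo 29, so n² ≡ 19 (mod 29) is impossible.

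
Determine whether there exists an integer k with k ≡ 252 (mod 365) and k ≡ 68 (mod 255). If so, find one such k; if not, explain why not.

Reduce both congruences modulo 5, which divides 365 and 255: they say k ≡ 252 (mod 5) and k ≡ 68 (mod 5).
But 252 mod 5 = 2 while 68 mod 5 = 3, a contradiction.
Therefore no such k exists.

No such integer exists.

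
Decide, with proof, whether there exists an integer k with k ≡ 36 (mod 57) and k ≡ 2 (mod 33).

gcd(57, 33) = 3. If k ≡ 36 (mod 57) and k ≡ 2 (mod 33), then k ≡ 36 (mod 3) and k ≡ 2 (mod 3).
But 36 mod 3 = 0 while 2 mod 3 = 2, a contradiction.
Hence the system has no solution.

No, no such integer exists.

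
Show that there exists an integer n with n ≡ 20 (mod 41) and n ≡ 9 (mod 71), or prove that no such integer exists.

The moduli 41 and 71 are coprime, so by the Chinese Remainder Theorem a unique solution modulo 2911 exists.
Write n = 20 + 41t and require 20 + 41t ≡ 9 (mod 71), i.e. 41t ≡ 60 (mod 71).
Since 41·26 = 1066 = 15·71 + 1, the inverse of 41 mod 71 is 26.
Therefore t ≡ 26·60 = 1560 ≡ 69 (mod 71).
Taking t = 69 gives n = 20 + 41·69 = 2849.
Verify: 2849 = 69·41 + 20 and 2849 = 40·71 + 9. ✓

n = 2849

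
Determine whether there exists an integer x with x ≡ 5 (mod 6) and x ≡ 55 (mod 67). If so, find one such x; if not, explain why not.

gcd(6, 67) = 1, so the Chinese Remainder Theorem guarantees exactly one residue class mod 402 satisfying both.
Any solution of the first congruence is x = 5 + 6t; substituting into the second, 6t ≡ 55 − 5 ≡ 50 (mod 67).
To invert 6 modulo 67: 67 = 11·6 + 1, 6 = 6·1 + 0, and unwinding, 1 = 67 − 11·6. Thus 6⁻¹ ≡ -11 ≡ 56 (mod 67).
Multiplying by 56: t ≡ 56·50 = 2800 ≡ 53 (mod 67).
Taking t = 53 gives x = 5 + 6·53 = 323.
Indeed 323 ≡ 5 (mod 6) and 323 ≡ 55 (mod 67).

x = 323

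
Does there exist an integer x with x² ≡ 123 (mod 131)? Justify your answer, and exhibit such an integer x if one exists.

x = 75

Take x = 75. Then 75² = 5625 = 42·131 + 123, so 75² ≡ 123 (mod 131).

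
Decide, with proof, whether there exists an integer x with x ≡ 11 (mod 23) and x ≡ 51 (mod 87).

The moduli 23 and 87 are coprime, so by the Chinese Remainder Theorem a unique solution modulo 2001 exists.
Any solution of the first congruence is x = 11 + 23t; substituting into the second, 23t ≡ 51 − 11 ≡ 40 (mod 87).
Invert 23 mod 87 by the Euclidean algorithm: 87 = 3·23 + 18, 23 = 1·18 + 5, 18 = 3·5 + 3, 5 = 1·3 + 2, 3 = 1·2 + 1, 2 = 2·1 + 0; back-substituting, 1 = 3 − 1·2 = 3 − (5 − 1·3) = −5 + 2·3 = −5 + 2·(18 − 3·5) = 2·18 − 7·5 = 2·18 − 7·(23 − 1·18) = −7·23 + 9·18 = −7·23 + 9·(87 − 3·23) = 9·87 − 34·23. Hence 23·(-34) ≡ 1, so 23⁻¹ ≡ -34 ≡ 53 (mod 87).
Therefore t ≡ 53·40 = 2120 ≡ 32 (mod 87).
With t = 32: x = 11 + 23·32 = 747.
Indeed 747 ≡ 11 (mod 23) and 747 ≡ 51 (mod 87).

x = 747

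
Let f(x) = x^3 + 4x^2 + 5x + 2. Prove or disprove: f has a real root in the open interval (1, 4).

f(1) = 12 and f(4) = 150, both positive, so a sign-change argument is unavailable; we show f keeps this sign on the whole interval.
Shift to the endpoint 1: with x = 1 + u (0 < u < 3), one computes f(1 + u) = u^3 + 7u^2 + 16u + 12.
The nonzero coefficients here are all positive, so for u > 0 every term is positive (or zero), and the constant term 12 is strictly positive.
So f is strictly positive on (1, 4); no root exists in the interval.

No such root exists.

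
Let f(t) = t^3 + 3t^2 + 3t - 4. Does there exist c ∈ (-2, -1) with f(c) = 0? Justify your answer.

The endpoint values f(-2) = -6 and f(-1) = -5 are both negative. Claim: f(t) < 0 for every t in (-2, -1).
Shift to the endpoint -1: with t = -1 − u (0 < u < 1), one computes f(-1 − u) = -u^3 - 5.
The nonzero coefficients here are all negative, so for u > 0 every term is negative (or zero), and the constant term -5 is strictly negative.
So f is strictly negative on (-2, -1); no root exists in the interval.

f has no root in that interval.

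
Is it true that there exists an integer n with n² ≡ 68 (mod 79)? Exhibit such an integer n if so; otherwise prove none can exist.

79 is prime, so by Euler's criterion 68 is a square mod 79 iff 68^((79−1)/2) = 68^39 ≡ 1 (mod 79).
Repeated squaring mod 79: 68^2 = 4624 ≡ 42; 68^4 ≡ 42² = 1764 ≡ 26; 68^8 ≡ 26² = 676 ≡ 44; 68^16 ≡ 44² = 1936 ≡ 40; 68^32 ≡ 40² = 1600 ≡ 20.
Since 39 = 32 + 4 + 2 + 1, 68^39 ≡ 20 · 26 · 42 · 68; multiplying out mod 79: 20·26 = 520 ≡ 46, then 46·42 = 1932 ≡ 36, then 36·68 = 2448 ≡ 78. Thus 68^39 ≡ 78 ≡ −1 (mod 79).
By Euler's criterion 68 is a quadratic non-residue mod 79: no n satisfies n² ≡ 68 (mod 79).

There is no such integer.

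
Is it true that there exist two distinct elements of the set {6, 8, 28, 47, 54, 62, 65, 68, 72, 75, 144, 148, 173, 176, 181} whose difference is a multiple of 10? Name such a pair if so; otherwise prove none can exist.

6 mod 10 = 6 and 176 mod 10 = 6, so 176 − 6 = 170 = 17·10.

Yes: 6 and 176.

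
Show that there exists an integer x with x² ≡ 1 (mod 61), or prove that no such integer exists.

Take x = 60. Then 60² = 3600 = 59·61 + 1, so 60² ≡ 1 (mod 61).

x = 60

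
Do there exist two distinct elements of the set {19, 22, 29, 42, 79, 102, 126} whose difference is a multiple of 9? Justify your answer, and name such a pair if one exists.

Reduce each element modulo 9: 19↦1, 22↦4, 29↦2, 42↦6, 79↦7, 102↦3, 126↦0.
No residue repeats among the 7 elements, so no pair has difference ≡ 0 (mod 9).

No such pair exists.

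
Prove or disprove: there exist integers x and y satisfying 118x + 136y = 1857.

Any value of 118x + 136y is a multiple of gcd(118, 136) = 2.
But 1857 = 2·928 + 1, so 2 ∤ 1857.
Hence no integers x, y satisfy the equation.

No such integers exist.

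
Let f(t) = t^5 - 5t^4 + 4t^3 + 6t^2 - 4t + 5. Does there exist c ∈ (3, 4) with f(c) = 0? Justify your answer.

Yes, f has a root in the interval.

f(3) = -7 and f(4) = 85, which have opposite signs.
Since f is a polynomial it is continuous on [3, 4].
By the Intermediate Value Theorem, f takes the value 0 somewhere in the open interval.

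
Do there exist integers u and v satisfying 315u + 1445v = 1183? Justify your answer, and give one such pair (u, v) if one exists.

Both 315 and 1445 are divisible by gcd(315, 1445) = 5, hence so is any combination 315u + 1445v.
But 1183 = 5·236 + 3, so 5 ∤ 1183.
So the equation is unsolvable over ℤ.

No such integers exist.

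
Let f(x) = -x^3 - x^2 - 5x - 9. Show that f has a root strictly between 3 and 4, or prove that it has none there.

Evaluate at the endpoints: f(3) = -60, f(4) = -109 — same sign (negative).
f'(x) = -3x^2 - 2x - 5 has discriminant (-2)² − 4·(-3)·(-5) = -56 < 0, so f' has no real roots and is negative for every real x.
Hence f is strictly decreasing on ℝ, and in particular on [3, 4]. A strictly monotone function with same-sign endpoint values stays negative on the whole interval, so f has no zero in (3, 4).

No.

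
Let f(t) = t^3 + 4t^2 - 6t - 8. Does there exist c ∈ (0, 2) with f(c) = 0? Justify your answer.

Yes, such a c exists.

f(0) = -8 and f(2) = 4, which have opposite signs.
As a polynomial, f is continuous on every closed interval.
The Intermediate Value Theorem then guarantees some c ∈ (0, 2) with f(c) = 0.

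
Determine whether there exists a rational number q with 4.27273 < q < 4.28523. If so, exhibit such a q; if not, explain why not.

Scale by 18: the interval becomes (76.90914, 77.13414), which contains the integer 77.
Dividing back, 4.27273 < 77/18 < 4.28523, and 77/18 is rational.

q = 77/18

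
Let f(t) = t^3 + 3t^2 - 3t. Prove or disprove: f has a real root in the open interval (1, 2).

f(1) = 1 and f(2) = 14, both positive, so a sign-change argument is unavailable; we show f keeps this sign on the whole interval.
Substitute t = 1 + u, where 0 < u < 1 on the interval. Expanding, f(1 + u) = u^3 + 6u^2 + 6u + 1.
The nonzero coefficients here are all positive, so for u > 0 every term is positive (or zero), and the constant term 1 is strictly positive.
So f is strictly positive on (1, 2); no root exists in the interval.

f has no root in that interval.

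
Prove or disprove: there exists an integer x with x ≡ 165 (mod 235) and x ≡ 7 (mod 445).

No such integer exists.

Reduce both congruences modulo 5, which divides 235 and 445: they say x ≡ 165 (mod 5) and x ≡ 7 (mod 5).
These are incompatible: 165 − 7 = 158 is not divisible by 5.
Hence the system has no solution.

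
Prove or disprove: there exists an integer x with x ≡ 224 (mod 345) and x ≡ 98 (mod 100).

There is no such integer.

gcd(345, 100) = 5. If x ≡ 224 (mod 345) and x ≡ 98 (mod 100), then x ≡ 224 (mod 5) and x ≡ 98 (mod 5).
But 224 mod 5 = 4 while 98 mod 5 = 3, a contradiction.
Therefore no such x exists.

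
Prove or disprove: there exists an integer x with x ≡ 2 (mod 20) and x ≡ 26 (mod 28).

x = 82

Here gcd(20, 28) = 4, and both 2 and 26 leave remainder 2 mod 4, so the system is consistent.
List candidates x ≡ 2 (mod 20): 2, 22, 42, 62, 82. Modulo 28 these are 2, 22, 14, 6, 26; 82 gives 26 as required.
Indeed 82 ≡ 2 (mod 20) and 82 ≡ 26 (mod 28).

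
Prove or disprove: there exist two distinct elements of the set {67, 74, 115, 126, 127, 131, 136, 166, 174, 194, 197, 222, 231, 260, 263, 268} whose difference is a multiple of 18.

No, no such pair exists.

Reduce each element modulo 18: 67↦13, 74↦2, 115↦7, 126↦0, 127↦1, 131↦5, 136↦10, 166↦4, 174↦12, 194↦14, 197↦17, 222↦6, 231↦15, 260↦8, 263↦11, 268↦16.
These 16 residues are pairwise different, hence no difference of two elements is divisible by 18.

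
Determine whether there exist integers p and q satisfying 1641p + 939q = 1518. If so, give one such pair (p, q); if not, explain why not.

p = 160, q = -278

Since gcd(1641, 939) = 3 and 1518 = 3·506, Bézout's identity guarantees a solution.
Dividing through by 3 reduces the equation to 547p + 313q = 506.
Dividing repeatedly: 547 = 1·313 + 234, 313 = 1·234 + 79, 234 = 2·79 + 76, 79 = 1·76 + 3, 76 = 25·3 + 1, 3 = 3·1 + 0.
Unwinding: 1 = 76 − 25·3 = 76 − 25·(79 − 1·76) = −25·79 + 26·76 = −25·79 + 26·(234 − 2·79) = 26·234 − 77·79 = 26·234 − 77·(313 − 1·234) = −77·313 + 103·234 = −77·313 + 103·(547 − 1·313) = 103·547 − 180·313, i.e. 547·103 + 313·(-180) = 1.
Scaling by 506 gives the particular solution (p, q) = (52118, -91080).
Subtracting 166·313 from p and adding 166·547 to q gives the tidier solution (160, -278).
Indeed 1641·160 + 939·(-278) = 262560 − 261042 = 1518.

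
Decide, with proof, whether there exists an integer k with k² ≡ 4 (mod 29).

k = 27

k = 27 works: 27² = 729, and 729 − 4 = 725 = 25·29.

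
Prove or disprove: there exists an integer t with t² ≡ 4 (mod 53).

Take t = 2. Then 2² = 4, and since 0 ≤ 4 < 53 this is already reduced: 2² ≡ 4 (mod 53).

t = 2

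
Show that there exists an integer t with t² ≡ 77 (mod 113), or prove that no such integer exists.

t = 23 works: 23² = 529, and 529 − 77 = 452 = 4·113.

t = 23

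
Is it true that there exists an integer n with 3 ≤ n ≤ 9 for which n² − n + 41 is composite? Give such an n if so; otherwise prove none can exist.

No, no such integer n in that range exists.

The values for n = 3, 4, …, 9 are 47, 53, 61, 71, 83, 97, 113, and each of these is prime.
So no value in the range makes the expression composite.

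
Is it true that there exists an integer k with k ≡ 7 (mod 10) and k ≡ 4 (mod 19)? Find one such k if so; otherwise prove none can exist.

k = 137

Since 10 and 19 share no common factor, CRT says the pair of congruences has a solution (unique mod 190).
Any solution of the first congruence is k = 7 + 10t; substituting into the second, 10t ≡ 4 − 7 ≡ 16 (mod 19).
To invert 10 modulo 19: 19 = 1·10 + 9, 10 = 1·9 + 1, 9 = 9·1 + 0, and unwinding, 1 = 10 − 1·9 = 10 − (19 − 1·10) = −19 + 2·10. Thus 10⁻¹ ≡ 2 (mod 19).
Multiplying by 2: t ≡ 2·16 = 32 ≡ 13 (mod 19).
With t = 13: k = 7 + 10·13 = 137.
Check: 137 mod 10 = 7, 137 mod 19 = 4. ✓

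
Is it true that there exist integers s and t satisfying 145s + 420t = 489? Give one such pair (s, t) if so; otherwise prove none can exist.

No, no such integers exist.

gcd(145, 420) = 5, so every integer of the form 145s + 420t is a multiple of 5.
However 489 leaves remainder 4 on division by 5.
Therefore 145s + 420t = 489 has no solution in integers.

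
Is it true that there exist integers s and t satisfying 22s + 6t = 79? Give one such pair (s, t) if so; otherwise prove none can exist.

There are no such integers.

Any value of 22s + 6t is a multiple of gcd(22, 6) = 2.
However 79 leaves remainder 1 on division by 2.
Therefore 22s + 6t = 79 has no solution in integers.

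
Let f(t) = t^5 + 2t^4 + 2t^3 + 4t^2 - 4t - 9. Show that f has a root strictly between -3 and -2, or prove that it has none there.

f(-3) = -96 and f(-2) = -1, both negative, so a sign-change argument is unavailable; we show f keeps this sign on the whole interval.
Substitute t = -2 − u, where 0 < u < 1 on the interval. Expanding, f(-2 − u) = -u^5 - 8u^4 - 26u^3 - 40u^2 - 20u - 1.
All 6 nonzero coefficients of this polynomial in u are negative; hence for u > 0 the value is a sum of negative terms (the constant -1 among them).
So f is strictly negative on (-3, -2); no root exists in the interval.

No such root exists.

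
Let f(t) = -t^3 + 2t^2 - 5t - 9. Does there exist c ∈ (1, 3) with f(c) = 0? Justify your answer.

No such root exists.

Evaluate at the endpoints: f(1) = -13, f(3) = -33 — same sign (negative).
The derivative f'(t) = -3t^2 + 4t - 5 is a quadratic with discriminant 4² − 4·(-3)·(-5) = -44 < 0; it never vanishes, so it is always negative (sign of the leading coefficient).
So f is strictly decreasing; between 1 and 3 its values lie between f(1) = -13 and f(3) = -33, all negative. Therefore f has no root in (1, 3).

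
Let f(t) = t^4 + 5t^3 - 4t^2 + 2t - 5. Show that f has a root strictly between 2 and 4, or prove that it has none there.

f(2) = 39 and f(4) = 515, both positive, so a sign-change argument is unavailable; we show f keeps this sign on the whole interval.
Substitute t = 2 + u, where 0 < u < 2 on the interval. Expanding, f(2 + u) = u^4 + 13u^3 + 50u^2 + 78u + 39.
All 5 nonzero coefficients of this polynomial in u are positive; hence for u > 0 the value is a sum of positive terms (the constant 39 among them).
Therefore f(t) > 0 throughout (2, 4), and f has no zero there.

No such root exists.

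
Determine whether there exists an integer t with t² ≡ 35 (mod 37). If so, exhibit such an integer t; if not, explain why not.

There is no such integer.

37 is prime, so by Euler's criterion 35 is a square mod 37 iff 35^((37−1)/2) = 35^18 ≡ 1 (mod 37).
Squaring successively (mod 37): 35^2 = 1225 ≡ 4; 35^4 ≡ 4² = 16 ≡ 16; 35^8 ≡ 16² = 256 ≡ 34; 35^16 ≡ 34² = 1156 ≡ 9.
Since 18 = 16 + 2, 35^18 ≡ 9 · 4; multiplying out mod 37: 9·4 = 36 ≡ 36. Thus 35^18 ≡ 36 ≡ −1 (mod 37).
By Euler's criterion 35 is a quadratic non-residue mod 37: no t satisfies t² ≡ 35 (mod 37).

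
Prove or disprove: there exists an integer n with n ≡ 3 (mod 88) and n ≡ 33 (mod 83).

gcd(88, 83) = 1, so the Chinese Remainder Theorem guarantees exactly one residue class mod 7304 satisfying both.
Write n = 3 + 88t and require 3 + 88t ≡ 33 (mod 83), i.e. 88t ≡ 30 (mod 83).
88 ≡ 5 (mod 83), so this reads 5t ≡ 30 (mod 83). Note 5·50 = 250 ≡ 1 (mod 83) (as 250 − 1 = 3·83), so 5⁻¹ ≡ 50.
Multiplying by 50: t ≡ 50·30 = 1500 ≡ 6 (mod 83).
With t = 6: n = 3 + 88·6 = 531.
Verify: 531 = 6·88 + 3 and 531 = 6·83 + 33. ✓

n = 531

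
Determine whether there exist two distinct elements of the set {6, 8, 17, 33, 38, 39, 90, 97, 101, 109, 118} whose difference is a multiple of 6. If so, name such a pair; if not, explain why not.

The pair (6, 90) works.

Reduce each element mod 6: 6↦0, 8↦2, 17↦5, 33↦3, 38↦2, 39↦3, 90↦0, 97↦1, 101↦5, 109↦1, 118↦4. The residue 0 repeats (at 6 and 90), and 90 − 6 = 84 = 14·6.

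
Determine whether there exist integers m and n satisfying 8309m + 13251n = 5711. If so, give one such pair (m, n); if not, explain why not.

Both 8309 and 13251 are divisible by gcd(8309, 13251) = 7, hence so is any combination 8309m + 13251n.
But 5711 = 7·815 + 6, so 7 ∤ 5711.
So the equation is unsolvable over ℤ.

There are no such integers.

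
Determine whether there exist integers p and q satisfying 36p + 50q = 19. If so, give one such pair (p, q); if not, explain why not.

Both 36 and 50 are divisible by gcd(36, 50) = 2, hence so is any combination 36p + 50q.
But 19 is not a multiple of 2 (it leaves remainder 1).
Therefore 36p + 50q = 19 has no solution in integers.

No such integers exist.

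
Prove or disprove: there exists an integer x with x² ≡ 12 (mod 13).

x = 8 works: 8² = 64, and 64 − 12 = 52 = 4·13.

x = 8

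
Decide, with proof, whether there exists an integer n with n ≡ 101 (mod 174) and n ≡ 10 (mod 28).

gcd(174, 28) = 2. If n ≡ 101 (mod 174) and n ≡ 10 (mod 28), then n ≡ 101 (mod 2) and n ≡ 10 (mod 2).
These are incompatible: 101 − 10 = 91 is not divisible by 2.
Therefore no such n exists.

No, no such integer exists.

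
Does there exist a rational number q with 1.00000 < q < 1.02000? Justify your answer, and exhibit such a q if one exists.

Look for a denominator N such that an integer falls strictly between N·1.00000 and N·1.02000. N = 51 works: 51·1.00000 = 51.00000 < 52 < 52.02000 = 51·1.02000.
Dividing back, 1.00000 < 52/51 < 1.02000, and 52/51 is rational.

q = 52/51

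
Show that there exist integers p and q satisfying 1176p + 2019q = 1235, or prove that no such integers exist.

No, no such integers exist.

gcd(1176, 2019) = 3, so every integer of the form 1176p + 2019q is a multiple of 3.
But 1235 is not a multiple of 3 (it leaves remainder 2).
Hence no integers p, q satisfy the equation.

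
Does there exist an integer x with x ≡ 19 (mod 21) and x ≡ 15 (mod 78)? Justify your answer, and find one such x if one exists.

No such integer exists.

gcd(21, 78) = 3. If x ≡ 19 (mod 21) and x ≡ 15 (mod 78), then x ≡ 19 (mod 3) and x ≡ 15 (mod 3).
However 19 ≡ 1 and 15 ≡ 0 (mod 3), and 1 ≠ 0.
Therefore no such x exists.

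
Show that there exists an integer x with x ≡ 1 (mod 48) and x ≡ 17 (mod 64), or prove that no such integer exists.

x = 145

gcd(48, 64) = 16. A simultaneous solution exists iff 1 ≡ 17 (mod 16); here 1 mod 16 = 1 = 17 mod 16, so it does.
Step through x = 1, 1 + 48, 1 + 2·48, …: the values 1, 49, 97, 145 reduce mod 64 to 1, 49, 33, 17. The value 145 hits 17.
Verify: 145 = 3·48 + 1 and 145 = 2·64 + 17. ✓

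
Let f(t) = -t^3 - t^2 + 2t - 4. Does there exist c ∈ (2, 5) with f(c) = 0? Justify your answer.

f(2) = -12 and f(5) = -144, both negative, so a sign-change argument is unavailable; we show f keeps this sign on the whole interval.
Substitute t = 2 + u, where 0 < u < 3 on the interval. Expanding, f(2 + u) = -u^3 - 7u^2 - 14u - 12.
All 4 nonzero coefficients of this polynomial in u are negative; hence for u > 0 the value is a sum of negative terms (the constant -12 among them).
Therefore f(t) < 0 throughout (2, 5), and f has no zero there.

No.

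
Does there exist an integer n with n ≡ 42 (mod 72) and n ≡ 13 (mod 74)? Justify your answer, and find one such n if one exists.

Reduce both congruences modulo 2, which divides 72 and 74: they say n ≡ 42 (mod 2) and n ≡ 13 (mod 2).
However 42 ≡ 0 and 13 ≡ 1 (mod 2), and 0 ≠ 1.
Therefore no such n exists.

No such integer exists.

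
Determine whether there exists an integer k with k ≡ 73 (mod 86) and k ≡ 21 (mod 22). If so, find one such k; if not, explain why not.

k = 417

gcd(86, 22) = 2. A simultaneous solution exists iff 73 ≡ 21 (mod 2); here 73 mod 2 = 1 = 21 mod 2, so it does.
List candidates k ≡ 73 (mod 86): 73, 159, 245, 331, 417. Modulo 22 these are 7, 5, 3, 1, 21; 417 gives 21 as required.
Indeed 417 ≡ 73 (mod 86) and 417 ≡ 21 (mod 22).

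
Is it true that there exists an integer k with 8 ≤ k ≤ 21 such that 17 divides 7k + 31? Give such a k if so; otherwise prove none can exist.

k = 15

Try k = 15: 7·15 + 31 = 136 = 8·17, which is divisible by 17.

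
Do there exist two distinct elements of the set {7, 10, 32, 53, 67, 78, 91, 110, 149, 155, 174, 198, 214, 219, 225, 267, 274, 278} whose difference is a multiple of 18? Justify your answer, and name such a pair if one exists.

No such pair exists.

Residues mod 18: 7↦7, 10↦10, 32↦14, 53↦17, 67↦13, 78↦6, 91↦1, 110↦2, 149↦5, 155↦11, 174↦12, 198↦0, 214↦16, 219↦3, 225↦9, 267↦15, 274↦4, 278↦8.
All 18 residues are distinct, so no two elements differ by a multiple of 18.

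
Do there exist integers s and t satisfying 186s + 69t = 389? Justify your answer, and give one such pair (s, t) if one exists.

No such integers exist.

Both 186 and 69 are divisible by gcd(186, 69) = 3, hence so is any combination 186s + 69t.
But 389 = 3·129 + 2, so 3 ∤ 389.
So the equation is unsolvable over ℤ.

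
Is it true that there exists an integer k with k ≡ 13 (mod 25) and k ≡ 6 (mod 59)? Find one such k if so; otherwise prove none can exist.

k = 1363

gcd(25, 59) = 1, so the Chinese Remainder Theorem guarantees exactly one residue class mod 1475 satisfying both.
Write k = 13 + 25t and require 13 + 25t ≡ 6 (mod 59), i.e. 25t ≡ 52 (mod 59).
Since 25·26 = 650 = 11·59 + 1, the inverse of 25 mod 59 is 26.
Therefore t ≡ 26·52 = 1352 ≡ 54 (mod 59).
With t = 54: k = 13 + 25·54 = 1363.
Verify: 1363 = 54·25 + 13 and 1363 = 23·59 + 6. ✓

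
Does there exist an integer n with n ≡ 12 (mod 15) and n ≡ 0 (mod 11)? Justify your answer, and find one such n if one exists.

gcd(15, 11) = 1, so the Chinese Remainder Theorem guarantees exactly one residue class mod 165 satisfying both.
Write n = 12 + 15t and require 12 + 15t ≡ 0 (mod 11), i.e. 15t ≡ 10 (mod 11).
15 ≡ 4 (mod 11), so this reads 4t ≡ 10 (mod 11). Invert 4 mod 11 by the Euclidean algorithm: 11 = 2·4 + 3, 4 = 1·3 + 1, 3 = 3·1 + 0; back-substituting, 1 = 4 − 1·3 = 4 − (11 − 2·4) = −11 + 3·4. Hence 4·3 ≡ 1, so 4⁻¹ ≡ 3 (mod 11).
Multiplying by 3: t ≡ 3·10 = 30 ≡ 8 (mod 11).
Taking t = 8 gives n = 12 + 15·8 = 132.
Check: 132 mod 15 = 12, 132 mod 11 = 0. ✓

n = 132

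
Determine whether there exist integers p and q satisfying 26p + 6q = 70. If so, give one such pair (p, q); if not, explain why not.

p = 2, q = 3

Since gcd(26, 6) = 2 and 70 = 2·35, Bézout's identity guarantees a solution.
Dividing through by 2 reduces the equation to 13p + 3q = 35.
Dividing repeatedly: 13 = 4·3 + 1, 3 = 3·1 + 0.
Unwinding: 1 = 13 − 4·3, i.e. 13·1 + 3·(-4) = 1.
Scaling by 35 gives the particular solution (p, q) = (35, -140).
Shifting by a multiple of (3, −13) keeps it a solution: p = 35 − 11·3 = 2, q = -140 + 11·13 = 3.
Indeed 26·2 + 6·3 = 52 + 18 = 70.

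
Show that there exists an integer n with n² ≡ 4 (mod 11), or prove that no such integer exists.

Take n = 9. Then 9² = 81 = 7·11 + 4, so 9² ≡ 4 (mod 11).

n = 9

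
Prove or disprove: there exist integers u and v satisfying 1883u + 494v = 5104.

u = 386, v = -1461

1883 and 494 are coprime, so 1883u + 494v ranges over all of ℤ.
Dividing repeatedly: 1883 = 3·494 + 401, 494 = 1·401 + 93, 401 = 4·93 + 29, 93 = 3·29 + 6, 29 = 4·6 + 5, 6 = 1·5 + 1, 5 = 5·1 + 0.
Working back up the chain: 1 = 6 − 1·5 = 6 − (29 − 4·6) = −29 + 5·6 = −29 + 5·(93 − 3·29) = 5·93 − 16·29 = 5·93 − 16·(401 − 4·93) = −16·401 + 69·93 = −16·401 + 69·(494 − 1·401) = 69·494 − 85·401 = 69·494 − 85·(1883 − 3·494) = −85·1883 + 324·494. So 1883·(-85) + 494·324 = 1.
Scaling by 5104 gives the particular solution (u, v) = (-433840, 1653696).
The general solution is u = -433840 + 494k, v = 1653696 − 1883k; taking k = 879 gives the smaller pair u = 386, v = -1461.
Check: 1883·386 + 494·(-1461) = 726838 − 721734 = 5104. ✓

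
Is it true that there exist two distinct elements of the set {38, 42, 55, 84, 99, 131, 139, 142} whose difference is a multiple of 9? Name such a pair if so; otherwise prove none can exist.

There is no such pair.

Two integers differ by a multiple of 9 exactly when they have the same residue mod 9. The residues are 38↦2, 42↦6, 55↦1, 84↦3, 99↦0, 131↦5, 139↦4, 142↦7.
No residue repeats among the 8 elements, so no pair has difference ≡ 0 (mod 9).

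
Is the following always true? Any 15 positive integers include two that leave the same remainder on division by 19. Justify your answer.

No; for instance {10, 11, 12, 13, 14, 15, 16, 17, 18, 19, 20, 21, 22, 23, 24} is a counterexample.

Take the 15 consecutive integers 10, 11, …, 24: their residues mod 19 are all distinct because 15 ≤ 19.
So no two of them leave the same remainder on division by 19; the claim fails for this set.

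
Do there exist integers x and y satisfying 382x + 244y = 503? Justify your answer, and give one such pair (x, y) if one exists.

gcd(382, 244) = 2, so every integer of the form 382x + 244y is a multiple of 2.
However 503 leaves remainder 1 on division by 2.
Therefore 382x + 244y = 503 has no solution in integers.

There are no such integers.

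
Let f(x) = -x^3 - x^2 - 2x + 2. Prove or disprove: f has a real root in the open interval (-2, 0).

Evaluate at the endpoints: f(-2) = 10, f(0) = 2 — same sign (positive).
The derivative f'(x) = -3x^2 - 2x - 2 is a quadratic with discriminant (-2)² − 4·(-3)·(-2) = -20 < 0; it never vanishes, so it is always negative (sign of the leading coefficient).
So f is strictly decreasing; between -2 and 0 its values lie between f(-2) = 10 and f(0) = 2, all positive. Therefore f has no root in (-2, 0).

No such root exists.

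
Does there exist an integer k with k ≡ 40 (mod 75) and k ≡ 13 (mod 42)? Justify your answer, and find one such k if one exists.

k = 265

gcd(75, 42) = 3. A simultaneous solution exists iff 40 ≡ 13 (mod 3); here 40 mod 3 = 1 = 13 mod 3, so it does.
Step through k = 40, 40 + 75, 40 + 2·75, …: the values 40, 115, 190, 265 reduce mod 42 to 40, 31, 22, 13. The value 265 hits 13.
Verify: 265 = 3·75 + 40 and 265 = 6·42 + 13. ✓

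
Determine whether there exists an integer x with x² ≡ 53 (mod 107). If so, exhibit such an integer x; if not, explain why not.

x = 69

x = 69 works: 69² = 4761, and 4761 − 53 = 4708 = 44·107.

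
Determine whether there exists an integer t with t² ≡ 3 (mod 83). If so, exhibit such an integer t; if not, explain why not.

t = 13

t = 13 works: 13² = 169, and 169 − 3 = 166 = 2·83.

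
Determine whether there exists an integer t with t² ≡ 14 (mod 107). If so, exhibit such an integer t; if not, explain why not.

Take t = 11. Then 11² = 121 = 1·107 + 14, so 11² ≡ 14 (mod 107).

t = 11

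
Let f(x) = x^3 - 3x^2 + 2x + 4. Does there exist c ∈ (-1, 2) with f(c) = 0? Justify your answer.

f(-1) = -2 and f(2) = 4, which have opposite signs.
As a polynomial, f is continuous on every closed interval.
By the Intermediate Value Theorem, f takes the value 0 somewhere in the open interval.

Yes, such a c exists.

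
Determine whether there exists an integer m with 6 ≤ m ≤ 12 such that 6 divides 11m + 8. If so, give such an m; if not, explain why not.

m = 8

At m = 8 we get 11·8 + 8 = 96, and 96 = 6·16.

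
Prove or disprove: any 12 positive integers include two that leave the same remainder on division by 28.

Take the 12 consecutive integers 74, 75, …, 85: their residues mod 28 are all distinct because 12 ≤ 28.
So no two of them leave the same remainder on division by 28; the claim fails for this set.

No; for instance {74, 75, 76, 77, 78, 79, 80, 81, 82, 83, 84, 85} is a counterexample.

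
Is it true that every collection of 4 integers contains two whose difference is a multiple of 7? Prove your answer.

Consider the 4 integers 32, 33, 34, 35. They lie in distinct residue classes modulo 7, since 4 ≤ 7.
Any two of them differ by at most 3 < 7 and by at least 1, so no difference is a multiple of 7.

No; for instance {32, 33, 34, 35} is a counterexample.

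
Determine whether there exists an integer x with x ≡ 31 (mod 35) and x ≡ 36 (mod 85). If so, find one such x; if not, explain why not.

Here gcd(35, 85) = 5, and both 31 and 36 leave remainder 1 mod 5, so the system is consistent.
The integers ≡ 31 (mod 35) are 31, 66, 101, 136, 171, 206, …; their remainders mod 85 are 31, 66, 16, 51, 1, 36, so x = 206 is the first that is ≡ 36 (mod 85).
Check: 206 mod 35 = 31, 206 mod 85 = 36. ✓

x = 206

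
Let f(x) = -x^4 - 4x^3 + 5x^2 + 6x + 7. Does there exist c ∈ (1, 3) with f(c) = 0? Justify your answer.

f(1) = 13 and f(3) = -119, which have opposite signs.
As a polynomial, f is continuous on every closed interval.
The Intermediate Value Theorem then guarantees some c ∈ (1, 3) with f(c) = 0.

Yes, f has a root in the interval.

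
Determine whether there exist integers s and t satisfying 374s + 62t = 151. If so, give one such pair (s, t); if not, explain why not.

gcd(374, 62) = 2, so every integer of the form 374s + 62t is a multiple of 2.
But 151 = 2·75 + 1, so 2 ∤ 151.
Therefore 374s + 62t = 151 has no solution in integers.

No such integers exist.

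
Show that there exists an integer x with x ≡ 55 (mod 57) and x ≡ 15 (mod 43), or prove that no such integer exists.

Since 57 and 43 share no common factor, CRT says the pair of congruences has a solution (unique mod 2451).
Any solution of the first congruence is x = 55 + 57t; substituting into the second, 57t ≡ 15 − 55 ≡ 3 (mod 43).
57 ≡ 14 (mod 43), so this reads 14t ≡ 3 (mod 43). Invert 14 mod 43 by the Euclidean algorithm: 43 = 3·14 + 1, 14 = 14·1 + 0; back-substituting, 1 = 43 − 3·14. Hence 14·(-3) ≡ 1, so 14⁻¹ ≡ -3 ≡ 40 (mod 43).
Multiplying by 40: t ≡ 40·3 = 120 ≡ 34 (mod 43).
Taking t = 34 gives x = 55 + 57·34 = 1993.
Verify: 1993 = 34·57 + 55 and 1993 = 46·43 + 15. ✓

x = 1993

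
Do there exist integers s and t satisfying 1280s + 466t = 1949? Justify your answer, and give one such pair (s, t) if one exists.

gcd(1280, 466) = 2, so every integer of the form 1280s + 466t is a multiple of 2.
But 1949 = 2·974 + 1, so 2 ∤ 1949.
Therefore 1280s + 466t = 1949 has no solution in integers.

No such integers exist.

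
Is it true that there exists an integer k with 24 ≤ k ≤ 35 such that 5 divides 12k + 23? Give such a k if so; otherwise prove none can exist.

k = 26

Scanning upward from k = 24 gives 311, 323, none divisible by 5. Try k = 26: 12·26 + 23 = 335 = 67·5, which is divisible by 5.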